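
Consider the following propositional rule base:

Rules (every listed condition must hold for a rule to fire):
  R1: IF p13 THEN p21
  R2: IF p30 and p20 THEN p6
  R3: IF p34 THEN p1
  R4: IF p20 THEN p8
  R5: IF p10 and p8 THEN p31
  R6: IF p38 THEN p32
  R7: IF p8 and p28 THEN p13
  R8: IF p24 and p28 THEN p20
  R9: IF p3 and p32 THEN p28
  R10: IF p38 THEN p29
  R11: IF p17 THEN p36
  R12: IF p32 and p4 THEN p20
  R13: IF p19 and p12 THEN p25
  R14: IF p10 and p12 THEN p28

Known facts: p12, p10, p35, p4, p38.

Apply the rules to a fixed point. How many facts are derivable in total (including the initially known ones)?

[1] R6 [IF p38 THEN p32]; R10 [IF p38 THEN p29]; R14 [IF p10 and p12 THEN p28]. ⇒ new: p32, p29, p28.
[2] R12 [IF p32 and p4 THEN p20]. ⇒ new: p20.
[3] R4 [IF p20 THEN p8]. ⇒ new: p8.
[4] R5 [IF p10 and p8 THEN p31]; R7 [IF p8 and p28 THEN p13]. ⇒ new: p31, p13.
[5] R1 [IF p13 THEN p21]. ⇒ new: p21.
Closure: {p10, p12, p13, p20, p21, p28, p29, p31, p32, p35, p38, p4, p8} — 13 facts.

13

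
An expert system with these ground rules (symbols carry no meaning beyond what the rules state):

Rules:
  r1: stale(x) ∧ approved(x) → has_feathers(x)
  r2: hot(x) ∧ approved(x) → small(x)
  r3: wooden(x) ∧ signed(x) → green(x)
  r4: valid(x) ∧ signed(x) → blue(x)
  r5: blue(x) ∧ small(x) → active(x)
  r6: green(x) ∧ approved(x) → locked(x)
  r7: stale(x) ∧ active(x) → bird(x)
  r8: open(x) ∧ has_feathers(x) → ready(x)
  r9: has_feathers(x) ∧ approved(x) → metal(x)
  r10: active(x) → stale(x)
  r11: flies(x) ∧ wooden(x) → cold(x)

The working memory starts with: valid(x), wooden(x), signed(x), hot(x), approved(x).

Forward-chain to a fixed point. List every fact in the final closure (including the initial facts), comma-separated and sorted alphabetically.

active(x), approved(x), bird(x), blue(x), green(x), has_feathers(x), hot(x), locked(x), metal(x), signed(x), small(x), stale(x), valid(x), wooden(x)

[1] r2 [hot(x) ∧ approved(x) → small(x)]; r3 [wooden(x) ∧ signed(x) → green(x)]; r4 [valid(x) ∧ signed(x) → blue(x)]. ⇒ new: small(x), green(x), blue(x).
[2] r5 [blue(x) ∧ small(x) → active(x)]; r6 [green(x) ∧ approved(x) → locked(x)]. ⇒ new: active(x), locked(x).
[3] r10 [active(x) → stale(x)]. ⇒ new: stale(x).
[4] r1 [stale(x) ∧ approved(x) → has_feathers(x)]; r7 [stale(x) ∧ active(x) → bird(x)]. ⇒ new: has_feathers(x), bird(x).
[5] r9 [has_feathers(x) ∧ approved(x) → metal(x)]. ⇒ new: metal(x).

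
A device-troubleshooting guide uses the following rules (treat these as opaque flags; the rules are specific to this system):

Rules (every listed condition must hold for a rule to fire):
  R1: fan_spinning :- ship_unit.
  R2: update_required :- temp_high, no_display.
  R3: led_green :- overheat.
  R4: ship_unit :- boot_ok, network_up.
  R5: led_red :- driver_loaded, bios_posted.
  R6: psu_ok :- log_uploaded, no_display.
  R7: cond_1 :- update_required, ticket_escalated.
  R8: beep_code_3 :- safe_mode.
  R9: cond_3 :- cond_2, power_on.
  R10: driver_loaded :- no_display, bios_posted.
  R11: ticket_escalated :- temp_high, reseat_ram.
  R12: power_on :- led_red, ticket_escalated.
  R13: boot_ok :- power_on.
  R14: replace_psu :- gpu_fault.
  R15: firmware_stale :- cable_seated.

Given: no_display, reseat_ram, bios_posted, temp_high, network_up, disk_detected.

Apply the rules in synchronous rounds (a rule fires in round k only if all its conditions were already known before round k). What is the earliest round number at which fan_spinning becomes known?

6

Round 1: R2 [update_required :- temp_high, no_display.]; R10 [driver_loaded :- no_display, bios_posted.]; R11 [ticket_escalated :- temp_high, reseat_ram.]. Adds update_required, driver_loaded, ticket_escalated.
Round 2: R5 [led_red :- driver_loaded, bios_posted.]; R7 [cond_1 :- update_required, ticket_escalated.]. Adds led_red, cond_1.
Round 3: R12 [power_on :- led_red, ticket_escalated.]. Adds power_on.
Round 4: R13 [boot_ok :- power_on.]. Adds boot_ok.
Round 5: R4 [ship_unit :- boot_ok, network_up.]. Adds ship_unit.
Round 6: R1 [fan_spinning :- ship_unit.]. Adds fan_spinning.
fan_spinning first appears in round 6.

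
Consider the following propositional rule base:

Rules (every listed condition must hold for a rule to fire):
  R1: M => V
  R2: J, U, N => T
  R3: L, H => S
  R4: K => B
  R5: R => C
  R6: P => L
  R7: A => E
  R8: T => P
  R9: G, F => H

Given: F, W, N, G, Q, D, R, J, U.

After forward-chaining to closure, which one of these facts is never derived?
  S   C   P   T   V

V

Round 1 fires R2, R5, R9, giving T, C, H.
Round 2 fires R8, giving P.
Round 3 fires R6, giving L.
Round 4 fires R3, giving S.
Derived: C (round 1), P (round 2), T (round 1), S (round 4). V never appears in any round.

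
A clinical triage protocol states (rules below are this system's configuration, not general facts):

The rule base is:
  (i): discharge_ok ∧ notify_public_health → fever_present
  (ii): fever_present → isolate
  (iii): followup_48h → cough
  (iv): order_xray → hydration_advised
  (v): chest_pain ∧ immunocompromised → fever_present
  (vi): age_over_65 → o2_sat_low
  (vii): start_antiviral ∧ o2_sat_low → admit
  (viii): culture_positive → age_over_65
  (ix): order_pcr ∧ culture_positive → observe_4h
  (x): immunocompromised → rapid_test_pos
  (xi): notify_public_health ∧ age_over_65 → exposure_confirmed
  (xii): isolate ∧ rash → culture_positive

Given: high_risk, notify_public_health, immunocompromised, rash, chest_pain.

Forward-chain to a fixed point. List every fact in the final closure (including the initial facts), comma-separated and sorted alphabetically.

age_over_65, chest_pain, culture_positive, exposure_confirmed, fever_present, high_risk, immunocompromised, isolate, notify_public_health, o2_sat_low, rapid_test_pos, rash

Round 1: (v) [chest_pain ∧ immunocompromised → fever_present]; (x) [immunocompromised → rapid_test_pos]. New: fever_present, rapid_test_pos.
Round 2: (ii) [fever_present → isolate]. New: isolate.
Round 3: (xii) [isolate ∧ rash → culture_positive]. New: culture_positive.
Round 4: (viii) [culture_positive → age_over_65]. New: age_over_65.
Round 5: (vi) [age_over_65 → o2_sat_low]; (xi) [notify_public_health ∧ age_over_65 → exposure_confirmed]. New: o2_sat_low, exposure_confirmed.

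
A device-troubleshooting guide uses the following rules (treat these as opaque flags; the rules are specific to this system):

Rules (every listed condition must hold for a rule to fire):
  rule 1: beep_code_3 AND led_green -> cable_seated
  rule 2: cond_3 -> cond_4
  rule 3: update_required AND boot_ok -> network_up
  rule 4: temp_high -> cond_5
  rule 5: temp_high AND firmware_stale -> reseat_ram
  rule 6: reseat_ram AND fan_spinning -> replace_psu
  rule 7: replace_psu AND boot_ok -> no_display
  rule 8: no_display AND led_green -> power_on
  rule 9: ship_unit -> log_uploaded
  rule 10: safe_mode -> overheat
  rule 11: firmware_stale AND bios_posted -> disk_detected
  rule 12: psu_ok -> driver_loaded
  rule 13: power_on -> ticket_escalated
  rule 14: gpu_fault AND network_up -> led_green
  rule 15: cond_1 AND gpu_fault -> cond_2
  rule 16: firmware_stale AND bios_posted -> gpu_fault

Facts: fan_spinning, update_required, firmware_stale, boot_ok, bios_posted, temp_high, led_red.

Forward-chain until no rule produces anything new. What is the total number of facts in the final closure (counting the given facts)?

[1] rule 3 [update_required AND boot_ok -> network_up]; rule 4 [temp_high -> cond_5]; rule 5 [temp_high AND firmware_stale -> reseat_ram]; rule 11 [firmware_stale AND bios_posted -> disk_detected]; rule 16 [firmware_stale AND bios_posted -> gpu_fault]. ⇒ new: network_up, cond_5, reseat_ram, disk_detected, gpu_fault.
[2] rule 6 [reseat_ram AND fan_spinning -> replace_psu]; rule 14 [gpu_fault AND network_up -> led_green]. ⇒ new: replace_psu, led_green.
[3] rule 7 [replace_psu AND boot_ok -> no_display]. ⇒ new: no_display.
[4] rule 8 [no_display AND led_green -> power_on]. ⇒ new: power_on.
[5] rule 13 [power_on -> ticket_escalated]. ⇒ new: ticket_escalated.
Closure: {bios_posted, boot_ok, cond_5, disk_detected, fan_spinning, firmware_stale, gpu_fault, led_green, led_red, network_up, no_display, power_on, replace_psu, reseat_ram, temp_high, ticket_escalated, update_required} — 17 facts.

17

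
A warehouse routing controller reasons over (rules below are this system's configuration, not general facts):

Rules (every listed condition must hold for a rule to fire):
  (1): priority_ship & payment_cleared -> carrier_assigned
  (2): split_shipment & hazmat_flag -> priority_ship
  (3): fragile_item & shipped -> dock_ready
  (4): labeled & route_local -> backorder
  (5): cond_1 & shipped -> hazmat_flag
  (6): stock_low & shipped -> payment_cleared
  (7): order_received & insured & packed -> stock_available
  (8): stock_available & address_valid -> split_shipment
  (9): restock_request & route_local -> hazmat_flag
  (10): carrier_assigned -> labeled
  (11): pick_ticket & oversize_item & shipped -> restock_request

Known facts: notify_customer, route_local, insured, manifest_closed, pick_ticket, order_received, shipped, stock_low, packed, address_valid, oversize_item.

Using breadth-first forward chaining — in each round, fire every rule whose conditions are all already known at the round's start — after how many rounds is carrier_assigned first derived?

[1] (6) [stock_low & shipped -> payment_cleared]; (7) [order_received & insured & packed -> stock_available]; (11) [pick_ticket & oversize_item & shipped -> restock_request]. ⇒ new: payment_cleared, stock_available, restock_request.
[2] (8) [stock_available & address_valid -> split_shipment]; (9) [restock_request & route_local -> hazmat_flag]. ⇒ new: split_shipment, hazmat_flag.
[3] (2) [split_shipment & hazmat_flag -> priority_ship]. ⇒ new: priority_ship.
[4] (1) [priority_ship & payment_cleared -> carrier_assigned]. ⇒ new: carrier_assigned.
carrier_assigned first appears in round 4.

4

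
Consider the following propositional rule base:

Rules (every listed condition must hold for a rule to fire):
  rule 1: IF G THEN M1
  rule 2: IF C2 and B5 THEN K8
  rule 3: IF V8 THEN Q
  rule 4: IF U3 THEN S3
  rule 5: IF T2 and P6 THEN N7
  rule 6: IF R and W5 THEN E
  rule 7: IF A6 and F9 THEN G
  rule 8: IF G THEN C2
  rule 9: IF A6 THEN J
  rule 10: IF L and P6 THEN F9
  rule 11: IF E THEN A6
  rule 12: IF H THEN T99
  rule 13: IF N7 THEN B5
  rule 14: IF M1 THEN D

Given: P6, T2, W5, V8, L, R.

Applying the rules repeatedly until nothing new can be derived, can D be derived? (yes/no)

yes

Round 1: rule 3 [IF V8 THEN Q]; rule 5 [IF T2 and P6 THEN N7]; rule 6 [IF R and W5 THEN E]; rule 10 [IF L and P6 THEN F9]. New: Q, N7, E, F9.
Round 2: rule 11 [IF E THEN A6]; rule 13 [IF N7 THEN B5]. New: A6, B5.
Round 3: rule 7 [IF A6 and F9 THEN G]; rule 9 [IF A6 THEN J]. New: G, J.
Round 4: rule 1 [IF G THEN M1]; rule 8 [IF G THEN C2]. New: M1, C2.
Round 5: rule 2 [IF C2 and B5 THEN K8]; rule 14 [IF M1 THEN D]. New: K8, D.
D appears in round 5, so it is derivable.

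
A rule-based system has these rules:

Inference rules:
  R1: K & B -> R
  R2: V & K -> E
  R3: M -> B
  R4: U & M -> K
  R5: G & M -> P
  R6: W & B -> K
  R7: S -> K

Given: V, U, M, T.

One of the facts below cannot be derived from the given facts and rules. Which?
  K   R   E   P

Round 1 — R3, R4, derive B, K.
Round 2 — R1, R2, derive R, E.
Derived: E (round 2), K (round 1), R (round 2). P never appears in any round.

P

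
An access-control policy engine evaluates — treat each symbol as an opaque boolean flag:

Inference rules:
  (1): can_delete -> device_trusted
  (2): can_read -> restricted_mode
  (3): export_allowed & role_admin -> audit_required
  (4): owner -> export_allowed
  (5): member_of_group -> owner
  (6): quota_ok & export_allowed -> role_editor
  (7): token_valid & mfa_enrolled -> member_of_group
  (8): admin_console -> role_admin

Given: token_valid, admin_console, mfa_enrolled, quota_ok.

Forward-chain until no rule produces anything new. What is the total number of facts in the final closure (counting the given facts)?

10

[1] (7) [token_valid & mfa_enrolled -> member_of_group]; (8) [admin_console -> role_admin]. ⇒ new: member_of_group, role_admin.
[2] (5) [member_of_group -> owner]. ⇒ new: owner.
[3] (4) [owner -> export_allowed]. ⇒ new: export_allowed.
[4] (3) [export_allowed & role_admin -> audit_required]; (6) [quota_ok & export_allowed -> role_editor]. ⇒ new: audit_required, role_editor.
Closure: {admin_console, audit_required, export_allowed, member_of_group, mfa_enrolled, owner, quota_ok, role_admin, role_editor, token_valid} — 10 facts.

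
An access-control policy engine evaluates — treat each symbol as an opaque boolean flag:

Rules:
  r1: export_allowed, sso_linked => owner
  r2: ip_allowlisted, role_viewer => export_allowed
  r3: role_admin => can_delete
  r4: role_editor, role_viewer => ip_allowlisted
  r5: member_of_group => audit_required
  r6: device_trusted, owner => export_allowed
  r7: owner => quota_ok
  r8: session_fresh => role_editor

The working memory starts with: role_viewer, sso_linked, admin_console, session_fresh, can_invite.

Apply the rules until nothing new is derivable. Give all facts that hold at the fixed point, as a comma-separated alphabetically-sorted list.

admin_console, can_invite, export_allowed, ip_allowlisted, owner, quota_ok, role_editor, role_viewer, session_fresh, sso_linked

Round 1 fires r8, giving role_editor.
Round 2 fires r4, giving ip_allowlisted.
Round 3 fires r2, giving export_allowed.
Round 4 fires r1, giving owner.
Round 5 fires r7, giving quota_ok.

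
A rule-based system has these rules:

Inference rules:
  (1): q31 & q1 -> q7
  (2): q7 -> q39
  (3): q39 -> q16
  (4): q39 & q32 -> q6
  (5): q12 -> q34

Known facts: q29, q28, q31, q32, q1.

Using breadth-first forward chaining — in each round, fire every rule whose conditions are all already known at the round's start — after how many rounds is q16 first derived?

Round 1 — (1), derive q7.
Round 2 — (2), derive q39.
Round 3 — (3), (4), derive q16, q6.
q16 first appears in round 3.

3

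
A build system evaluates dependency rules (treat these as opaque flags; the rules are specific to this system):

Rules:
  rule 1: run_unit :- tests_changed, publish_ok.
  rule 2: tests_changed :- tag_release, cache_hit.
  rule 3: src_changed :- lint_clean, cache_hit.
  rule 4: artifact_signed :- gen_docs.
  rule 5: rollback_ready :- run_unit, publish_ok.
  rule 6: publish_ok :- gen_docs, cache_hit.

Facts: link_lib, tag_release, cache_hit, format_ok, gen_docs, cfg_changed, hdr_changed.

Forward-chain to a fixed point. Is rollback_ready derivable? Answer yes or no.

Round 1 fires rule 2, rule 4, rule 6, giving tests_changed, artifact_signed, publish_ok.
Round 2 fires rule 1, giving run_unit.
Round 3 fires rule 5, giving rollback_ready.
rollback_ready appears in round 3, so it is derivable.

yes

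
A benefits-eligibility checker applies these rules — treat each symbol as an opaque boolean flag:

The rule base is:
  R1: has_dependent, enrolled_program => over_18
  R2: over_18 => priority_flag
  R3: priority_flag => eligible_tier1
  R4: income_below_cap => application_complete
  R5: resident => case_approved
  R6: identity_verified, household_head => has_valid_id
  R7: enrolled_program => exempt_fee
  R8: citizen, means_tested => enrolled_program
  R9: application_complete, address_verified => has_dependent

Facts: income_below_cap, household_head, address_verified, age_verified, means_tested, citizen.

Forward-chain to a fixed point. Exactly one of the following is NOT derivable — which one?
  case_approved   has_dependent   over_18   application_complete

Round 1: R4 [income_below_cap => application_complete]; R8 [citizen, means_tested => enrolled_program]. Adds application_complete, enrolled_program.
Round 2: R7 [enrolled_program => exempt_fee]; R9 [application_complete, address_verified => has_dependent]. Adds exempt_fee, has_dependent.
Round 3: R1 [has_dependent, enrolled_program => over_18]. Adds over_18.
Round 4: R2 [over_18 => priority_flag]. Adds priority_flag.
Round 5: R3 [priority_flag => eligible_tier1]. Adds eligible_tier1.
Derived: has_dependent (round 2), application_complete (round 1), over_18 (round 3). case_approved never appears in any round.

case_approved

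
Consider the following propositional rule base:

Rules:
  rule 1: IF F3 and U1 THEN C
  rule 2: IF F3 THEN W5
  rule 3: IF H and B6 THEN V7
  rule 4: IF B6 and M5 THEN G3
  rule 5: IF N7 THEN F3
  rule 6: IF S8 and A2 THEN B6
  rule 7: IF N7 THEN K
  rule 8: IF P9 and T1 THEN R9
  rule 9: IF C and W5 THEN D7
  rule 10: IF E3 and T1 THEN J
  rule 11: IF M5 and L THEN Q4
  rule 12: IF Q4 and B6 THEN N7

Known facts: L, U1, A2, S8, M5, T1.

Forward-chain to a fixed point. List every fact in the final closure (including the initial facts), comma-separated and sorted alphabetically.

A2, B6, C, D7, F3, G3, K, L, M5, N7, Q4, S8, T1, U1, W5

Round 1 — rule 6, rule 11, derive B6, Q4.
Round 2 — rule 4, rule 12, derive G3, N7.
Round 3 — rule 5, rule 7, derive F3, K.
Round 4 — rule 1, rule 2, derive C, W5.
Round 5 — rule 9, derive D7.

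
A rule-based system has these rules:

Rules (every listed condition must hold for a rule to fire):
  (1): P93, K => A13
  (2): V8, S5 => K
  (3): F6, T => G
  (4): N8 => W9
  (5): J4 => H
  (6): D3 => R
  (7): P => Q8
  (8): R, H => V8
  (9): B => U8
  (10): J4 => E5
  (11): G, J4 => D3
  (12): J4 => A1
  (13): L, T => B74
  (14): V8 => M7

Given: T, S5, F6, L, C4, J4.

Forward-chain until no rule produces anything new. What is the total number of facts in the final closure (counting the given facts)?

16

Round 1 — (3), (5), (10), (12), (13), derive G, H, E5, A1, B74.
Round 2 — (11), derive D3.
Round 3 — (6), derive R.
Round 4 — (8), derive V8.
Round 5 — (2), (14), derive K, M7.
Closure: {A1, B74, C4, D3, E5, F6, G, H, J4, K, L, M7, R, S5, T, V8} — 16 facts.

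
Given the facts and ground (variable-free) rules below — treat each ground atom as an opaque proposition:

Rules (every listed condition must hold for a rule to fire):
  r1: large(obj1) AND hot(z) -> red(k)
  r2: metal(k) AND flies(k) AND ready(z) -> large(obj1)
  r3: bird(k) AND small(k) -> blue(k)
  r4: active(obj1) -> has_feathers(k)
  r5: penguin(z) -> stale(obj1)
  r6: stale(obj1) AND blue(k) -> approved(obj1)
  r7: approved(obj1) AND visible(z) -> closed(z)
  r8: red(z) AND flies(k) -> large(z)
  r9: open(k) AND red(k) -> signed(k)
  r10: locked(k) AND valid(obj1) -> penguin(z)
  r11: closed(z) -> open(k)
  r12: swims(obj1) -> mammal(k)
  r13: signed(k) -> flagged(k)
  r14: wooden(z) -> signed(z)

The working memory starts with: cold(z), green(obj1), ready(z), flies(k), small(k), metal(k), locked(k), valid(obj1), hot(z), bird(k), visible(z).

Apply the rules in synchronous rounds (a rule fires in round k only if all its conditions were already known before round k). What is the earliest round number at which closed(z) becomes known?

4

Round 1 — r2, r3, r10, derive large(obj1), blue(k), penguin(z).
Round 2 — r1, r5, derive red(k), stale(obj1).
Round 3 — r6, derive approved(obj1).
Round 4 — r7, derive closed(z).
closed(z) first appears in round 4.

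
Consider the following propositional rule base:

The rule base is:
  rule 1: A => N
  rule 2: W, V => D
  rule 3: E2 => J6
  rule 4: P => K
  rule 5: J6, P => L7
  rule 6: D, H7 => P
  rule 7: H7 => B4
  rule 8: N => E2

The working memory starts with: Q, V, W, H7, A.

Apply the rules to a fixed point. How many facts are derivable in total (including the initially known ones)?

[1] rule 1 [A => N]; rule 2 [W, V => D]; rule 7 [H7 => B4]. ⇒ new: N, D, B4.
[2] rule 6 [D, H7 => P]; rule 8 [N => E2]. ⇒ new: P, E2.
[3] rule 3 [E2 => J6]; rule 4 [P => K]. ⇒ new: J6, K.
[4] rule 5 [J6, P => L7]. ⇒ new: L7.
Closure: {A, B4, D, E2, H7, J6, K, L7, N, P, Q, V, W} — 13 facts.

13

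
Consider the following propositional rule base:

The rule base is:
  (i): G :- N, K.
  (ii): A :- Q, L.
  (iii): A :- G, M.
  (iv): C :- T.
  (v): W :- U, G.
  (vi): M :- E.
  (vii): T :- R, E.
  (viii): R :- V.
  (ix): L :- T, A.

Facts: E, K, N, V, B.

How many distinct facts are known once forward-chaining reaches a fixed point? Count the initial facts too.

12

Round 1 — (i), (vi), (viii), derive G, M, R.
Round 2 — (iii), (vii), derive A, T.
Round 3 — (iv), (ix), derive C, L.
Closure: {A, B, C, E, G, K, L, M, N, R, T, V} — 12 facts.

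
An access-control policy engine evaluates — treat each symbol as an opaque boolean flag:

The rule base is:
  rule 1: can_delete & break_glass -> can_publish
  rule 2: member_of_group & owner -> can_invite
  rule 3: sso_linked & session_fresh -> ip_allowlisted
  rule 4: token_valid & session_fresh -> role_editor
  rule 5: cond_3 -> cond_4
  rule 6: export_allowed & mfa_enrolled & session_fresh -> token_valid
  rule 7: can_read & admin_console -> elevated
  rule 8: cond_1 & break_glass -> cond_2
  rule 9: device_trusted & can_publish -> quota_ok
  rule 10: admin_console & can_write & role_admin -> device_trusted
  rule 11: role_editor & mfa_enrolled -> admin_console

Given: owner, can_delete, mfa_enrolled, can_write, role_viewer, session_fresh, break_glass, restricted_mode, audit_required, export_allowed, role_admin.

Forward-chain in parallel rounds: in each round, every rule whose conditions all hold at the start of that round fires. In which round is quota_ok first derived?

5

Round 1 — rule 1, rule 6, derive can_publish, token_valid.
Round 2 — rule 4, derive role_editor.
Round 3 — rule 11, derive admin_console.
Round 4 — rule 10, derive device_trusted.
Round 5 — rule 9, derive quota_ok.
quota_ok first appears in round 5.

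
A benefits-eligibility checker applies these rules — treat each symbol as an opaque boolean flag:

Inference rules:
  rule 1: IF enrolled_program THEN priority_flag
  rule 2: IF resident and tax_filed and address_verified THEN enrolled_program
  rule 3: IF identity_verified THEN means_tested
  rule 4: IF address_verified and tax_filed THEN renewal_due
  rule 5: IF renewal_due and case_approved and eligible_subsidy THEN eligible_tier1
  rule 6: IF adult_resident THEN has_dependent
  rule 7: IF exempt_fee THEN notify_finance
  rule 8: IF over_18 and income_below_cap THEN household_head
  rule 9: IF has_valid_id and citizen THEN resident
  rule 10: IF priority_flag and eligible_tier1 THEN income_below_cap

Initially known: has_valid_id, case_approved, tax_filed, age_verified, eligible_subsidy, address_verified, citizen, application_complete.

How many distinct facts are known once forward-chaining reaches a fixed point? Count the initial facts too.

[1] rule 4 [IF address_verified and tax_filed THEN renewal_due]; rule 9 [IF has_valid_id and citizen THEN resident]. ⇒ new: renewal_due, resident.
[2] rule 2 [IF resident and tax_filed and address_verified THEN enrolled_program]; rule 5 [IF renewal_due and case_approved and eligible_subsidy THEN eligible_tier1]. ⇒ new: enrolled_program, eligible_tier1.
[3] rule 1 [IF enrolled_program THEN priority_flag]. ⇒ new: priority_flag.
[4] rule 10 [IF priority_flag and eligible_tier1 THEN income_below_cap]. ⇒ new: income_below_cap.
Closure: {address_verified, age_verified, application_complete, case_approved, citizen, eligible_subsidy, eligible_tier1, enrolled_program, has_valid_id, income_below_cap, priority_flag, renewal_due, resident, tax_filed} — 14 facts.

14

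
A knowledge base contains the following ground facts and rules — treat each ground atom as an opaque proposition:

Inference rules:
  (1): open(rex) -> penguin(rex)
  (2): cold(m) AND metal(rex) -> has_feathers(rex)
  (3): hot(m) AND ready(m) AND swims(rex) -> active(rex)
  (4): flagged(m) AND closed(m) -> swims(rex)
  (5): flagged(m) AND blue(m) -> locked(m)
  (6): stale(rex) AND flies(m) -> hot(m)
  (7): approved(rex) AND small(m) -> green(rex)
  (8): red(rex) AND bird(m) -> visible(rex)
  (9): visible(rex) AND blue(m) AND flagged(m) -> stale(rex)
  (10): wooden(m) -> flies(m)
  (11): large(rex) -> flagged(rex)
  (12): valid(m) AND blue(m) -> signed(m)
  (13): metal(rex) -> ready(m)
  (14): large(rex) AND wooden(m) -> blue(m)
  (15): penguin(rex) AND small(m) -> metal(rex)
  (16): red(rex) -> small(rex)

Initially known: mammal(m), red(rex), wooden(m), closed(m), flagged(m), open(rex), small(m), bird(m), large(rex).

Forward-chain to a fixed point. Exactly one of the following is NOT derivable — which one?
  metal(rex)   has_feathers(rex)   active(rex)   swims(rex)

Round 1 fires (1), (4), (8), (10), (11), (14), (16), giving penguin(rex), swims(rex), visible(rex), flies(m), flagged(rex), blue(m), small(rex).
Round 2 fires (5), (9), (15), giving locked(m), stale(rex), metal(rex).
Round 3 fires (6), (13), giving hot(m), ready(m).
Round 4 fires (3), giving active(rex).
Derived: metal(rex) (round 2), swims(rex) (round 1), active(rex) (round 4). has_feathers(rex) never appears in any round.

has_feathers(rex)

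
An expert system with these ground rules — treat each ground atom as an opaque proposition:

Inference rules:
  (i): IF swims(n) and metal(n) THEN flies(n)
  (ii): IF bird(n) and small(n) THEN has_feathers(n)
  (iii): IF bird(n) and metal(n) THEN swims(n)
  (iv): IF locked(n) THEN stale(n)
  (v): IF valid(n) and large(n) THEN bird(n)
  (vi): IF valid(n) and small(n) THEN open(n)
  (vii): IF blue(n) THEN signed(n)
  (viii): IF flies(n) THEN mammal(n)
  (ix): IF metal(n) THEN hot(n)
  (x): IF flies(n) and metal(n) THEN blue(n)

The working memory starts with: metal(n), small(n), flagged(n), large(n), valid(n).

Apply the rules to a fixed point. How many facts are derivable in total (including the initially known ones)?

14

Round 1: (v) [IF valid(n) and large(n) THEN bird(n)]; (vi) [IF valid(n) and small(n) THEN open(n)]; (ix) [IF metal(n) THEN hot(n)]. New: bird(n), open(n), hot(n).
Round 2: (ii) [IF bird(n) and small(n) THEN has_feathers(n)]; (iii) [IF bird(n) and metal(n) THEN swims(n)]. New: has_feathers(n), swims(n).
Round 3: (i) [IF swims(n) and metal(n) THEN flies(n)]. New: flies(n).
Round 4: (viii) [IF flies(n) THEN mammal(n)]; (x) [IF flies(n) and metal(n) THEN blue(n)]. New: mammal(n), blue(n).
Round 5: (vii) [IF blue(n) THEN signed(n)]. New: signed(n).
Closure: {bird(n), blue(n), flagged(n), flies(n), has_feathers(n), hot(n), large(n), mammal(n), metal(n), open(n), signed(n), small(n), swims(n), valid(n)} — 14 facts.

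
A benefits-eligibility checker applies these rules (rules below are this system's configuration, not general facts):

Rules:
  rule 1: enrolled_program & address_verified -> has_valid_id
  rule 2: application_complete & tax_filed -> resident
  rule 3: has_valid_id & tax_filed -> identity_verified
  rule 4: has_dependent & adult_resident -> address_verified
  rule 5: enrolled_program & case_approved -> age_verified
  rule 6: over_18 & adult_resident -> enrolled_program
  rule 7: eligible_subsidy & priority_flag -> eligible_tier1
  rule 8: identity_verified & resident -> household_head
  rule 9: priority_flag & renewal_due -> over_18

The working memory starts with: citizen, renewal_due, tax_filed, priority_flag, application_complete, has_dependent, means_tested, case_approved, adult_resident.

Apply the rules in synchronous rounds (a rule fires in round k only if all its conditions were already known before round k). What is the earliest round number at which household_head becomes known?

5

Round 1 fires rule 2, rule 4, rule 9, giving resident, address_verified, over_18.
Round 2 fires rule 6, giving enrolled_program.
Round 3 fires rule 1, rule 5, giving has_valid_id, age_verified.
Round 4 fires rule 3, giving identity_verified.
Round 5 fires rule 8, giving household_head.
household_head first appears in round 5.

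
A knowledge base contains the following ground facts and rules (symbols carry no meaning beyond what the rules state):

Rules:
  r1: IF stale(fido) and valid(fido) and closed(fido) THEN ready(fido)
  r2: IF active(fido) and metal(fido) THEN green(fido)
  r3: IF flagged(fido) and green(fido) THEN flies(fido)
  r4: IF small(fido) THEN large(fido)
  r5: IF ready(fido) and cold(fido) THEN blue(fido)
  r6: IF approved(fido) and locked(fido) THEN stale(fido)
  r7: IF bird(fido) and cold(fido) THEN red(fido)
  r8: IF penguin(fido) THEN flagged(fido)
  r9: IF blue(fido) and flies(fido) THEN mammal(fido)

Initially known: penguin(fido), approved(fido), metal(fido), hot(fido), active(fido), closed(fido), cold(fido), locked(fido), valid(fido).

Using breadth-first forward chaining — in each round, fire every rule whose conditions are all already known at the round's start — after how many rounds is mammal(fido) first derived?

Round 1 — r2, r6, r8, derive green(fido), stale(fido), flagged(fido).
Round 2 — r1, r3, derive ready(fido), flies(fido).
Round 3 — r5, derive blue(fido).
Round 4 — r9, derive mammal(fido).
mammal(fido) first appears in round 4.

4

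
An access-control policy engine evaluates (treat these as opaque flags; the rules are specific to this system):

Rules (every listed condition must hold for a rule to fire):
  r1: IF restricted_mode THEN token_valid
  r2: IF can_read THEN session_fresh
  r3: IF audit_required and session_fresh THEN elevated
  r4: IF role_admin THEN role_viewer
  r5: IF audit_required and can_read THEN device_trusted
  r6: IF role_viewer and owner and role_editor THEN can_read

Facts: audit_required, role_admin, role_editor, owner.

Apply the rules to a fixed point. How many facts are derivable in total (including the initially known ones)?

Round 1 — r4, derive role_viewer.
Round 2 — r6, derive can_read.
Round 3 — r2, r5, derive session_fresh, device_trusted.
Round 4 — r3, derive elevated.
Closure: {audit_required, can_read, device_trusted, elevated, owner, role_admin, role_editor, role_viewer, session_fresh} — 9 facts.

9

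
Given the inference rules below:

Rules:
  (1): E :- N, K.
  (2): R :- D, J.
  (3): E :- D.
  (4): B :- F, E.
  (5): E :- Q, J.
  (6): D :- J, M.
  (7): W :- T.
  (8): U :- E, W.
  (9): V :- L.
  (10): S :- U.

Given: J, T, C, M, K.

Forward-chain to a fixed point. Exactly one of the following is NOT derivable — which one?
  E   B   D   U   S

B

[1] (6) [D :- J, M.]; (7) [W :- T.]. ⇒ new: D, W.
[2] (2) [R :- D, J.]; (3) [E :- D.]. ⇒ new: R, E.
[3] (8) [U :- E, W.]. ⇒ new: U.
[4] (10) [S :- U.]. ⇒ new: S.
Derived: U (round 3), D (round 1), E (round 2), S (round 4). B never appears in any round.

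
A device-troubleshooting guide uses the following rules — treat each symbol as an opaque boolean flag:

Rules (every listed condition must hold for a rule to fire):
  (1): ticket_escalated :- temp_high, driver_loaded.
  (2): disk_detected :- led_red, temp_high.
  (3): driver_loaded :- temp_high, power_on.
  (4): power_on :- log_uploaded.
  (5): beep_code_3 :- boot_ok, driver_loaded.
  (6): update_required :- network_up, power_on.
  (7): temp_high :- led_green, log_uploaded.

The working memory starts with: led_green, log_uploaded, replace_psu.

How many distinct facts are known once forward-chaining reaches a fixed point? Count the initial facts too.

7

Round 1: (4) [power_on :- log_uploaded.]; (7) [temp_high :- led_green, log_uploaded.]. New: power_on, temp_high.
Round 2: (3) [driver_loaded :- temp_high, power_on.]. New: driver_loaded.
Round 3: (1) [ticket_escalated :- temp_high, driver_loaded.]. New: ticket_escalated.
Closure: {driver_loaded, led_green, log_uploaded, power_on, replace_psu, temp_high, ticket_escalated} — 7 facts.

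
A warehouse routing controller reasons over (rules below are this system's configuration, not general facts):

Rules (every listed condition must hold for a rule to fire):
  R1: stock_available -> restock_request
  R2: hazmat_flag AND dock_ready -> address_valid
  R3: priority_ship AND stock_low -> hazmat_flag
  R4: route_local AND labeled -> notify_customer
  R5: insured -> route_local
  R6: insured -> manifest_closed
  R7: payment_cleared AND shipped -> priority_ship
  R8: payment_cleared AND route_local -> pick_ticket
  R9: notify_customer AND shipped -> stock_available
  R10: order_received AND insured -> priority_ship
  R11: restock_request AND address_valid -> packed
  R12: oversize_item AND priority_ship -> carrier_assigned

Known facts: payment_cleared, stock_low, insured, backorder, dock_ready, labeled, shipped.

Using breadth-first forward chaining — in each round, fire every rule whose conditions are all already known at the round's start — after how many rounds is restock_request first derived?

4

Round 1 — R5, R6, R7, derive route_local, manifest_closed, priority_ship.
Round 2 — R3, R4, R8, derive hazmat_flag, notify_customer, pick_ticket.
Round 3 — R2, R9, derive address_valid, stock_available.
Round 4 — R1, derive restock_request.
restock_request first appears in round 4.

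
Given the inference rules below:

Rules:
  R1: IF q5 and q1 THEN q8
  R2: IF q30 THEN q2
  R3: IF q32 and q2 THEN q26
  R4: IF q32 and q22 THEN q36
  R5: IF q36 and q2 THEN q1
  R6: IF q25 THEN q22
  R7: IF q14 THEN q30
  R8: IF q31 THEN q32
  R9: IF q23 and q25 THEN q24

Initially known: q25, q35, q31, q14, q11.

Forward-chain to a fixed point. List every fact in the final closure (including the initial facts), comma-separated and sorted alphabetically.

q1, q11, q14, q2, q22, q25, q26, q30, q31, q32, q35, q36

Round 1 — R6, R7, R8, derive q22, q30, q32.
Round 2 — R2, R4, derive q2, q36.
Round 3 — R3, R5, derive q26, q1.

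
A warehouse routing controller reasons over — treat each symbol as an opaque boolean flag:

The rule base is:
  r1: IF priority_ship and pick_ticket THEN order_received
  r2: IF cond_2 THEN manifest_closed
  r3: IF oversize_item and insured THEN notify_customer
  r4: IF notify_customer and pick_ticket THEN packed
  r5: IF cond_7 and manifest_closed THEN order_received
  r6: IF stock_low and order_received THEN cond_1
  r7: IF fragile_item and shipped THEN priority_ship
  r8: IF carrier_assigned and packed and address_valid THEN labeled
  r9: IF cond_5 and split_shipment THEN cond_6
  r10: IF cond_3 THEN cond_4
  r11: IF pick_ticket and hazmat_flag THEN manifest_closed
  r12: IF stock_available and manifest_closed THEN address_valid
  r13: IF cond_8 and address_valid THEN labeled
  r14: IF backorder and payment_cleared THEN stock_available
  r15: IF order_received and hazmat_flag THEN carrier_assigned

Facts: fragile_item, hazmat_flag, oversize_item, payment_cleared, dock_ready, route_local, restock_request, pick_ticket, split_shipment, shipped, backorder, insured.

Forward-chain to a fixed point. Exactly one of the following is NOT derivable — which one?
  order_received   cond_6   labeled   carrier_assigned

cond_6

Round 1: r3 [IF oversize_item and insured THEN notify_customer]; r7 [IF fragile_item and shipped THEN priority_ship]; r11 [IF pick_ticket and hazmat_flag THEN manifest_closed]; r14 [IF backorder and payment_cleared THEN stock_available]. Adds notify_customer, priority_ship, manifest_closed, stock_available.
Round 2: r1 [IF priority_ship and pick_ticket THEN order_received]; r4 [IF notify_customer and pick_ticket THEN packed]; r12 [IF stock_available and manifest_closed THEN address_valid]. Adds order_received, packed, address_valid.
Round 3: r15 [IF order_received and hazmat_flag THEN carrier_assigned]. Adds carrier_assigned.
Round 4: r8 [IF carrier_assigned and packed and address_valid THEN labeled]. Adds labeled.
Derived: carrier_assigned (round 3), order_received (round 2), labeled (round 4). cond_6 never appears in any round.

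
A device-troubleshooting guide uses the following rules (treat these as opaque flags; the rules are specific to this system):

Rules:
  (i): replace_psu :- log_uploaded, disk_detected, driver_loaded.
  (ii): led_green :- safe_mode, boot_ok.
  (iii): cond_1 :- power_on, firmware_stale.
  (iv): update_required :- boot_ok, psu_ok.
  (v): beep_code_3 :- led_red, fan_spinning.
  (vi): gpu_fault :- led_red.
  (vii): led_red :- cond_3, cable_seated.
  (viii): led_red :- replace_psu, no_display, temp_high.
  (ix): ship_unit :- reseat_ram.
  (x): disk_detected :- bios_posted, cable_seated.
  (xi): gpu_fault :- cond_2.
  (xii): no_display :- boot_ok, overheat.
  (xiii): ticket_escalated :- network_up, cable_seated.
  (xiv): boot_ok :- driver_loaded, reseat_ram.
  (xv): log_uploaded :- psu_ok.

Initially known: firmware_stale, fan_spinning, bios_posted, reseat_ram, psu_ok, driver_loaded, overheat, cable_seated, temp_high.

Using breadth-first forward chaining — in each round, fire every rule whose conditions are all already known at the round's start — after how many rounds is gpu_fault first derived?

4

Round 1 — (ix), (x), (xiv), (xv), derive ship_unit, disk_detected, boot_ok, log_uploaded.
Round 2 — (i), (iv), (xii), derive replace_psu, update_required, no_display.
Round 3 — (viii), derive led_red.
Round 4 — (v), (vi), derive beep_code_3, gpu_fault.
gpu_fault first appears in round 4.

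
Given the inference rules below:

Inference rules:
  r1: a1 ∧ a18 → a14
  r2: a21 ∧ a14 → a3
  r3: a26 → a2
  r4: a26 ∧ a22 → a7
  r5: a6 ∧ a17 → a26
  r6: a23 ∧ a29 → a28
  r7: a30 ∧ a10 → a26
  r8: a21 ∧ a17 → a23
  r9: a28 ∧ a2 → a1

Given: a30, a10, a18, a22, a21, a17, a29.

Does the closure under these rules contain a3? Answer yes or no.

Round 1: r7 [a30 ∧ a10 → a26]; r8 [a21 ∧ a17 → a23]. Adds a26, a23.
Round 2: r3 [a26 → a2]; r4 [a26 ∧ a22 → a7]; r6 [a23 ∧ a29 → a28]. Adds a2, a7, a28.
Round 3: r9 [a28 ∧ a2 → a1]. Adds a1.
Round 4: r1 [a1 ∧ a18 → a14]. Adds a14.
Round 5: r2 [a21 ∧ a14 → a3]. Adds a3.
a3 appears in round 5, so it is derivable.

yes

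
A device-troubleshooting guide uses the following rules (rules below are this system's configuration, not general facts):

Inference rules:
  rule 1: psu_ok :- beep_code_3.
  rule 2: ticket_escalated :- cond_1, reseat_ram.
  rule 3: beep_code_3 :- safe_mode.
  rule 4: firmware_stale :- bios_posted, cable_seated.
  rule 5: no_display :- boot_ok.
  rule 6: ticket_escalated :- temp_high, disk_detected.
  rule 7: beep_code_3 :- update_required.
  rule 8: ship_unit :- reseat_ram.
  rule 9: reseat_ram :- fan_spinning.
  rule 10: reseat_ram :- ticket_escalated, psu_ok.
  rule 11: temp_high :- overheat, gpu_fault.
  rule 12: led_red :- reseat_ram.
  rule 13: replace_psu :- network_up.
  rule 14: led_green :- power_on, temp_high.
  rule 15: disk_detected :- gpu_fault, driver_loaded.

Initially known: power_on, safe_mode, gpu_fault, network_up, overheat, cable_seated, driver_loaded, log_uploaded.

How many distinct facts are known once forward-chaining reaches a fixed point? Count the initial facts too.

18

Round 1: rule 3 [beep_code_3 :- safe_mode.]; rule 11 [temp_high :- overheat, gpu_fault.]; rule 13 [replace_psu :- network_up.]; rule 15 [disk_detected :- gpu_fault, driver_loaded.]. Adds beep_code_3, temp_high, replace_psu, disk_detected.
Round 2: rule 1 [psu_ok :- beep_code_3.]; rule 6 [ticket_escalated :- temp_high, disk_detected.]; rule 14 [led_green :- power_on, temp_high.]. Adds psu_ok, ticket_escalated, led_green.
Round 3: rule 10 [reseat_ram :- ticket_escalated, psu_ok.]. Adds reseat_ram.
Round 4: rule 8 [ship_unit :- reseat_ram.]; rule 12 [led_red :- reseat_ram.]. Adds ship_unit, led_red.
Closure: {beep_code_3, cable_seated, disk_detected, driver_loaded, gpu_fault, led_green, led_red, log_uploaded, network_up, overheat, power_on, psu_ok, replace_psu, reseat_ram, safe_mode, ship_unit, temp_high, ticket_escalated} — 18 facts.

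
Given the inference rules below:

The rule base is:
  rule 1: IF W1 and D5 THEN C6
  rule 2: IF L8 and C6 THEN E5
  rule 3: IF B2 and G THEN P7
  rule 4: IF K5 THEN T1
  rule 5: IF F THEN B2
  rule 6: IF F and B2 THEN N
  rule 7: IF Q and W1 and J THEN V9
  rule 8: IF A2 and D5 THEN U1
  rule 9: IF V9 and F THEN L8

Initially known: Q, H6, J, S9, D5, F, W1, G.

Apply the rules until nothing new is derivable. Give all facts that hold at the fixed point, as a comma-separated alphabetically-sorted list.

B2, C6, D5, E5, F, G, H6, J, L8, N, P7, Q, S9, V9, W1

Round 1 fires rule 1, rule 5, rule 7, giving C6, B2, V9.
Round 2 fires rule 3, rule 6, rule 9, giving P7, N, L8.
Round 3 fires rule 2, giving E5.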